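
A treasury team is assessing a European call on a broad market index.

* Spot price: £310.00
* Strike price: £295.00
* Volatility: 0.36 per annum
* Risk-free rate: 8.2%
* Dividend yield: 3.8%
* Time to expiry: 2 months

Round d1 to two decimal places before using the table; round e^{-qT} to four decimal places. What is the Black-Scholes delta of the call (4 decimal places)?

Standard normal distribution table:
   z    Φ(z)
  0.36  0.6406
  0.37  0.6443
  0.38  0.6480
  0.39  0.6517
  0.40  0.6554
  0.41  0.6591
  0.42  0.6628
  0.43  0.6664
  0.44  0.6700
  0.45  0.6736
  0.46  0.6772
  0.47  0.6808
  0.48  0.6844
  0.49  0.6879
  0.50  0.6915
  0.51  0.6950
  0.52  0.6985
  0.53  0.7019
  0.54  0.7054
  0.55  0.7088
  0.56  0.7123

σ√T = 0.36·√0.1667 = 0.1470
d₁ = [ln(310/295) + (0.082 − 0.038 + 0.36²/2)·0.1667] / 0.1470 = [0.0496 + 0.0181] / 0.1470 = 0.4608 ≈ 0.46
N(d₁) = N(0.46) = 0.6772
Δ_call = exp(−qT)·N(d₁) = 0.9937·0.6772 = 0.6729

0.6729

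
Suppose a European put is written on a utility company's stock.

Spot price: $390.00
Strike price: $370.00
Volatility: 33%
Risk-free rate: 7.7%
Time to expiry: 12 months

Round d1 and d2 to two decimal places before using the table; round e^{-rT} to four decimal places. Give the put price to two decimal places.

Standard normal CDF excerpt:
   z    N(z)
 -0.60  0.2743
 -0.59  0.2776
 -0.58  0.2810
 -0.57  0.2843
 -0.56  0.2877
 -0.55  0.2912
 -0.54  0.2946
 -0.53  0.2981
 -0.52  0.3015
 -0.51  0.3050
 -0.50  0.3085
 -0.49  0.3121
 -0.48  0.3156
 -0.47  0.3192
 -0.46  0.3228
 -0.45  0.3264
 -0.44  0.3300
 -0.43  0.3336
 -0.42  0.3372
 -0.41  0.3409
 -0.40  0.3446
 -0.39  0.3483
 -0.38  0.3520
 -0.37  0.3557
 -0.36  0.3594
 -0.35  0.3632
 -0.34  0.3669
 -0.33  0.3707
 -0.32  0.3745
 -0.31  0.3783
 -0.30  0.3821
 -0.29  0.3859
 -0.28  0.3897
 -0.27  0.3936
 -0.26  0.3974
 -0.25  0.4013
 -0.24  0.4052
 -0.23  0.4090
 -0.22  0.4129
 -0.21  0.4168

$27.91

σ√T = 0.33·√1 = 0.3300
ln(S/K) + (r + σ²/2)T = ln(390/370) + (0.077 + 0.33²/2)·1 = 0.0526 + 0.1315 = 0.1841
d₁ = 0.1841 / 0.3300 = 0.5579 ≈ 0.56
d₂ = d₁ − σ√T = 0.5579 − 0.3300 = 0.2279 ≈ 0.23
exp(−rT) = exp(−0.077·1) = 0.9259
N(−d₂) = N(-0.23) = 0.4090;  N(−d₁) = N(-0.56) = 0.2877
P = 370·0.9259·0.4090 − 390·0.2877 = 140.1164 − 112.2030 = 27.9134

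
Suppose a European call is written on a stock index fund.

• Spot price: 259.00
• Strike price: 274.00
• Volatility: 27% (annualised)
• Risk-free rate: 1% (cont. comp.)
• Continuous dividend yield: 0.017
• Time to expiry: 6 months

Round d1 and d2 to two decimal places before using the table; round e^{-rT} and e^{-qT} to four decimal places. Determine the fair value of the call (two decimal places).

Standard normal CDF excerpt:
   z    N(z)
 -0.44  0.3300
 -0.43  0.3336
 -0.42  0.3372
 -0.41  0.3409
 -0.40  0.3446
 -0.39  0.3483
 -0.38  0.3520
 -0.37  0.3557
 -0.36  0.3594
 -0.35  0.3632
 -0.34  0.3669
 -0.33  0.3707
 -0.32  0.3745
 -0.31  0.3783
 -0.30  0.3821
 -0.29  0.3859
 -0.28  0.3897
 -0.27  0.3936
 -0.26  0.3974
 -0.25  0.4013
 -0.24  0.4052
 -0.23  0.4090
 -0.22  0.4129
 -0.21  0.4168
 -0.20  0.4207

T = 0.5;  σ√T = 0.1909
d₁ = [ln(259/274) + (0.01 − 0.017 + ½·0.27²)·0.5] / (σ√T) = (-0.0563 + 0.0147) / 0.1909 = -0.2178 → -0.22
d₂ = -0.2178 − 0.1909 = -0.4087 → -0.41
exp(−qT) = exp(−0.017·0.5) = 0.9915;  exp(−rT) = exp(−0.01·0.5) = 0.9950
C = 259·0.9915·N(-0.22) − 274·0.9950·N(-0.41) = 259·0.9915·0.4129 − 274·0.9950·0.3409 = 106.0321 − 92.9396 = 13.0925

13.09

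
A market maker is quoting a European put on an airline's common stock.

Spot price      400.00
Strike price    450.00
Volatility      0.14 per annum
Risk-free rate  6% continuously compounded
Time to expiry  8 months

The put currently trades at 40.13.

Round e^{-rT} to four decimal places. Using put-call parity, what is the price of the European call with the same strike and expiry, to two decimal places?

7.77

e^(−rT) = e^(−0.06·0.6667) = 0.9608
Put-call parity: C − P = S − K·e^(−rT) = 400 − 450·0.9608 = 400 − 432.3600 = -32.3600
C = P + (C − P) = 40.13 + (-32.3600) = 7.7700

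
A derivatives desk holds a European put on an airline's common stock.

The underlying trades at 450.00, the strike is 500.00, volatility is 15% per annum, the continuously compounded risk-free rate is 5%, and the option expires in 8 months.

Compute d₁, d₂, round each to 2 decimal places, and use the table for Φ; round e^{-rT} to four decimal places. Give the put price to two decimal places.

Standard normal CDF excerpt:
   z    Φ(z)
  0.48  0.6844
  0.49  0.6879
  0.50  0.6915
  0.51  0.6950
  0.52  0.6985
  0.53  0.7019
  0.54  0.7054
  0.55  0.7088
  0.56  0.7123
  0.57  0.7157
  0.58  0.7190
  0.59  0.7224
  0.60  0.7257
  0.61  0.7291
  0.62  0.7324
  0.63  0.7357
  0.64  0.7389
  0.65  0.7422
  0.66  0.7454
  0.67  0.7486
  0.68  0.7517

43.07

σ√T = 0.15·√0.6667 = 0.1225
d₁ = [ln(450/500) + (0.05 + 0.15²/2)·0.6667] / 0.1225 = [-0.1054 + 0.0408] / 0.1225 = -0.5269 → -0.53
d₂ = d₁ − σ√T = -0.5269 − 0.1225 = -0.6493 → -0.65
exp(−rT) = exp(−0.05·0.6667) = 0.9672
N(−d₂) = N(0.65) = 0.7422;  N(−d₁) = N(0.53) = 0.7019
P = 500·0.9672·0.7422 − 450·0.7019 = 358.9279 − 315.8550 = 43.0729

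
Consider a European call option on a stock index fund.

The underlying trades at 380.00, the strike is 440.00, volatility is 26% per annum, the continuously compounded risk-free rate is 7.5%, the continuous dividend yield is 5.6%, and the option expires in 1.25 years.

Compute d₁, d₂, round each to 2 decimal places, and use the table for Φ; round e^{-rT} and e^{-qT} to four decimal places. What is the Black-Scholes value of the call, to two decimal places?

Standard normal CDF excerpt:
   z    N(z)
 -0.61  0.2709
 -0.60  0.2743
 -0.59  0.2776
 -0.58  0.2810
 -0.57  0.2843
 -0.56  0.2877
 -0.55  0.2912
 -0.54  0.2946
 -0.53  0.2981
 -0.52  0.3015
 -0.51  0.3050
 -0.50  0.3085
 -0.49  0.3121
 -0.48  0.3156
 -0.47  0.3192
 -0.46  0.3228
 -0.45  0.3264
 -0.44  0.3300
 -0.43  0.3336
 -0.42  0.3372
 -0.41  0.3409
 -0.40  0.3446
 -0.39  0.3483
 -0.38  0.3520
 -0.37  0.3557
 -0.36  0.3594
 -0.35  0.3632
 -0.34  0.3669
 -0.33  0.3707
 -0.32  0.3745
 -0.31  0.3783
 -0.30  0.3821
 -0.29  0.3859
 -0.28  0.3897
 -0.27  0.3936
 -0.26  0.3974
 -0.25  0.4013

24.18

σ√T = 0.26·√1.25 = 0.2907
d₁ = [ln(380/440) + (0.075 − 0.056 + ½·0.26²)·1.25] / (σ√T) = (-0.1466 + 0.0660) / 0.2907 = -0.2773 → -0.28
d₂ = -0.2773 − 0.2907 = -0.5680 → -0.57
exp(−qT) = exp(−0.056·1.25) = 0.9324;  exp(−rT) = exp(−0.075·1.25) = 0.9105
N(d₁) = N(-0.28) = 0.3897;  N(d₂) = N(-0.57) = 0.2843
C = 380·0.9324·0.3897 − 440·0.9105·0.2843 = 138.0754 − 113.8963 = 24.1791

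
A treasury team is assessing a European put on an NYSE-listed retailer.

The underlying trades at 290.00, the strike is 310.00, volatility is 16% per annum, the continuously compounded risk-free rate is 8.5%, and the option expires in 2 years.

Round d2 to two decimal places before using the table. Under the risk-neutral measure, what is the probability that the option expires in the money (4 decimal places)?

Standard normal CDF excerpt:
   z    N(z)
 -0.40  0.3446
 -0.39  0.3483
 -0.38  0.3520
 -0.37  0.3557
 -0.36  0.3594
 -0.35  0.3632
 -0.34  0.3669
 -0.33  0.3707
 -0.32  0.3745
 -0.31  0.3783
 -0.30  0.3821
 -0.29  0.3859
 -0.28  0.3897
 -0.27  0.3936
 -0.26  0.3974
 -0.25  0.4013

σ√T = 0.16 × 1.4142 = 0.2263
d₁ = [ln(290/310) + (0.085 + 0.16²/2)·2] / 0.2263 = [-0.0667 + 0.1956] / 0.2263 = 0.5697 ≈ 0.57
d₂ = d₁ − σ√T = 0.5697 − 0.2263 = 0.3434 ≈ 0.34
Pr(exercise) under Q = N(−d₂) = N(-0.34) = 0.3669

0.3669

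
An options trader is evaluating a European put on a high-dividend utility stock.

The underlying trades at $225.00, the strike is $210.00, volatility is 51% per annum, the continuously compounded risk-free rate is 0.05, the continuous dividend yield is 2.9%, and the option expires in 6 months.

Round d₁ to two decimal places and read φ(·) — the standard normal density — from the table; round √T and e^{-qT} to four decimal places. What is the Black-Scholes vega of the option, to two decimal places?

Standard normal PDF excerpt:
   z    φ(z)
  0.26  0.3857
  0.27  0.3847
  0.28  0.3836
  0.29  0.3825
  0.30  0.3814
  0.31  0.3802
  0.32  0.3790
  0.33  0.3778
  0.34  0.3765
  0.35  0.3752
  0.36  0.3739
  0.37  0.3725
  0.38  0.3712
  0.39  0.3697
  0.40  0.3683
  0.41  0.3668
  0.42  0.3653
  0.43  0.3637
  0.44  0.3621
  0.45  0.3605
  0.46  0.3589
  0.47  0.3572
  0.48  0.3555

57.75

T = 0.5;  σ√T = 0.3606
d₁ = [ln(225/210) + (0.05 − 0.029 + 0.51²/2)·0.5] / 0.3606 = [0.0690 + 0.0755] / 0.3606 = 0.4007 which rounds to 0.40
√T = √0.5 = 0.7071
φ(d₁) = φ(0.40) = 0.3683
e^(−qT) = e^(−0.029·0.5) = 0.9856
vega = S·e^(−qT)·φ(d₁)·√T = 225·0.9856·0.3683·0.7071 = 57.7518
(The call has the same vega.)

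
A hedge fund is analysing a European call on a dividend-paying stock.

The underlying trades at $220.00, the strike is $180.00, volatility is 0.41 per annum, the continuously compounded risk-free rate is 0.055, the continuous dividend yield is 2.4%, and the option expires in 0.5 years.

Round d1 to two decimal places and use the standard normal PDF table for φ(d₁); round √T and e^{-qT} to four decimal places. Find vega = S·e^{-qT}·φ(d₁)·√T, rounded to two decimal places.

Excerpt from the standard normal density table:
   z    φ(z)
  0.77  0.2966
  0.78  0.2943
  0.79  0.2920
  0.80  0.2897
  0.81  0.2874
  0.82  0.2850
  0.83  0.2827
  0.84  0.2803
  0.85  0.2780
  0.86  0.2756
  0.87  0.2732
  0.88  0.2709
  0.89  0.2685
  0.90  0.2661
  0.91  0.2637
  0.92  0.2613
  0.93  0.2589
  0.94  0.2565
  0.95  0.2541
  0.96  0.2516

σ√T = 0.41 × 0.7071 = 0.2899
d₁ = [ln(220/180) + (0.055 − 0.024 + ½·0.41²)·0.5] / (σ√T) = (0.2007 + 0.0575) / 0.2899 = 0.8906 ≈ 0.89
√T = √0.5 = 0.7071
φ(d₁) = φ(0.89) = 0.2685
e^(−qT) = e^(−0.024·0.5) = 0.9881
vega = S·e^(−qT)·φ(d₁)·√T = 220·0.9881·0.2685·0.7071 = 41.2714
(Vega is the same for a European call and put with the same parameters.)

41.27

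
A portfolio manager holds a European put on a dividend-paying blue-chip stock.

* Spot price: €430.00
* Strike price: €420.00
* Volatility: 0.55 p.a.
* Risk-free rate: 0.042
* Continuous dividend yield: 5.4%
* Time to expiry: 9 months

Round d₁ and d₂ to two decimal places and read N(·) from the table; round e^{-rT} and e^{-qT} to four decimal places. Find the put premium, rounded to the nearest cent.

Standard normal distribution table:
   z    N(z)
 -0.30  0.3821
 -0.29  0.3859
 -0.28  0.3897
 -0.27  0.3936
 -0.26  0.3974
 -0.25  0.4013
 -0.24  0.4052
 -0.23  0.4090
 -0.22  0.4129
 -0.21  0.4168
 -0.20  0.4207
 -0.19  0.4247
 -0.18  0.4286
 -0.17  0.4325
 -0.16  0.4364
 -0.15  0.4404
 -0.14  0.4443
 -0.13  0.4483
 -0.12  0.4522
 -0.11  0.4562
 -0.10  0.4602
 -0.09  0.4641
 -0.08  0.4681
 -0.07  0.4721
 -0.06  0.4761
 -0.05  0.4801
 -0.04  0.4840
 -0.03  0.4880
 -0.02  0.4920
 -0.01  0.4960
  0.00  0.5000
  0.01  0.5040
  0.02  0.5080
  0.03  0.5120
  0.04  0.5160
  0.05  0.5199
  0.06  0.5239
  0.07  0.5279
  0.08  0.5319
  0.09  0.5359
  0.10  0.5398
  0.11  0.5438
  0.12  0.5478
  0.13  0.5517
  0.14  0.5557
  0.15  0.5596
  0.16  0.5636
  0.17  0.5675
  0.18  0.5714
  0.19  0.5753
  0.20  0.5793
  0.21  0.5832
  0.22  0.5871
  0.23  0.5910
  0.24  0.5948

€74.82

σ√T = 0.55 × 0.8660 = 0.4763
d₁ = [ln(430/420) + (0.042 − 0.054 + 0.55²/2)·0.75] / 0.4763 = [0.0235 + 0.1044] / 0.4763 = 0.2687 ⇒ 0.27
d₂ = d₁ − σ√T = 0.2687 − 0.4763 = -0.2077 ⇒ -0.21
e^(−qT) = e^(−0.054·0.75) = 0.9603;  e^(−rT) = e^(−0.042·0.75) = 0.9690
N(−d₂) = N(0.21) = 0.5832;  N(−d₁) = N(-0.27) = 0.3936
P = 420·0.9690·0.5832 − 430·0.9603·0.3936 = 237.3507 − 162.5289 = 74.8219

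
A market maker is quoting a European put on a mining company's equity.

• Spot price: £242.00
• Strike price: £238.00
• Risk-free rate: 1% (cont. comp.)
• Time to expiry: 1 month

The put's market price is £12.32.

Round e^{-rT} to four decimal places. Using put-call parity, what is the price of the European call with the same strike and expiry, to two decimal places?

£16.51

e^(−rT) = e^(−0.01·0.08333) = 0.9992
Put-call parity: C − P = S − K·e^(−rT) = 242 − 238·0.9992 = 242 − 237.8096 = 4.1904
C = P + (C − P) = 12.32 + (4.1904) = 16.5104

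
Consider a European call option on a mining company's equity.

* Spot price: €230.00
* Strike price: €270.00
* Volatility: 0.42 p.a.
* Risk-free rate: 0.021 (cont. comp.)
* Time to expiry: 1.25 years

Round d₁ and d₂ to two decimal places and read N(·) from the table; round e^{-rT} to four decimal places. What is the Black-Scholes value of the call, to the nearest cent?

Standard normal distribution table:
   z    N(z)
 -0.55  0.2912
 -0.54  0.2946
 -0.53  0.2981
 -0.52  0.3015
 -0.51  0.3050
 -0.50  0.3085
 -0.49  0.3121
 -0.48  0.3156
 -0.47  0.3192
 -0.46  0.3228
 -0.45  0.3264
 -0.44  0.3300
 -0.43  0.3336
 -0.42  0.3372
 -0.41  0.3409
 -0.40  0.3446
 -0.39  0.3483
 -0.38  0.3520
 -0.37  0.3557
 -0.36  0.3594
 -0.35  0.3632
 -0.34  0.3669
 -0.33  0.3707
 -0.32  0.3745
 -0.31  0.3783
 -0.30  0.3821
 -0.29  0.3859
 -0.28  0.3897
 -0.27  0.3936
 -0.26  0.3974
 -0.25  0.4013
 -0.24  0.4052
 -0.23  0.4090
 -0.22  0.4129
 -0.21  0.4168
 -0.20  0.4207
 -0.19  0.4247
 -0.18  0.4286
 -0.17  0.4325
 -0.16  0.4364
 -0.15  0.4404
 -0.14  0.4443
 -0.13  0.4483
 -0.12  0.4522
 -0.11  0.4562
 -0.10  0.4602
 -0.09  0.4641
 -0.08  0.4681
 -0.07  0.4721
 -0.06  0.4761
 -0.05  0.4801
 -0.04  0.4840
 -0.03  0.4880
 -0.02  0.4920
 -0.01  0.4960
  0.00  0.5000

T = 1.25;  σ√T = 0.4696
d₁ = [ln(230/270) + (0.021 + 0.42²/2)·1.25] / 0.4696 = [-0.1603 + 0.1365] / 0.4696 = -0.0508 → -0.05
d₂ = d₁ − σ√T = -0.0508 − 0.4696 = -0.5203 → -0.52
exp(−rT) = exp(−0.021·1.25) = 0.9741
N(d₁) = N(-0.05) = 0.4801;  N(d₂) = N(-0.52) = 0.3015
C = 230·0.4801 − 270·0.9741·0.3015 = 110.4230 − 79.2966 = 31.1264

€31.13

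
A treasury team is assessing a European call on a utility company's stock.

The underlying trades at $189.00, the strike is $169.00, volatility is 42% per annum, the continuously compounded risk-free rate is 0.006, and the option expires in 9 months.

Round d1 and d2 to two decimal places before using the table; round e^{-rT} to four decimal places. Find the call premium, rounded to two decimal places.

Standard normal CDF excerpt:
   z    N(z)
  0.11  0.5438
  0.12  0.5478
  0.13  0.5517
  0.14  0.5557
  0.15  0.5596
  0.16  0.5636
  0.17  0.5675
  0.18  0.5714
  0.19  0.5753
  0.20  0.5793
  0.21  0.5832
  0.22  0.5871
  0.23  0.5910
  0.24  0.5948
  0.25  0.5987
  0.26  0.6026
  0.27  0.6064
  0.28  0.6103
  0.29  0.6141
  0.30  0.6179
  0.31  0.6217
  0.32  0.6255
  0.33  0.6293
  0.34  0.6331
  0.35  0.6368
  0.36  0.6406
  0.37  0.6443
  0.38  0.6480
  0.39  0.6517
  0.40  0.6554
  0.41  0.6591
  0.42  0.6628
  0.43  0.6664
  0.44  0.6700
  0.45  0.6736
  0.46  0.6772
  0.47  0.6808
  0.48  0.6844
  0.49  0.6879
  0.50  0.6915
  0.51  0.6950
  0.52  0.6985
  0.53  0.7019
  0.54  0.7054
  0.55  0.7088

σ√T = 0.42·√0.75 = 0.3637
d₁ = [ln(189/169) + (0.006 + ½·0.42²)·0.75] / (σ√T) = (0.1118 + 0.0706) / 0.3637 = 0.5017 ≈ 0.50
d₂ = 0.5017 − 0.3637 = 0.1380 ≈ 0.14
exp(−rT) = exp(−0.006·0.75) = 0.9955
C = 189·N(0.50) − 169·0.9955·N(0.14) = 189·0.6915 − 169·0.9955·0.5557 = 130.6935 − 93.4907 = 37.2028

$37.20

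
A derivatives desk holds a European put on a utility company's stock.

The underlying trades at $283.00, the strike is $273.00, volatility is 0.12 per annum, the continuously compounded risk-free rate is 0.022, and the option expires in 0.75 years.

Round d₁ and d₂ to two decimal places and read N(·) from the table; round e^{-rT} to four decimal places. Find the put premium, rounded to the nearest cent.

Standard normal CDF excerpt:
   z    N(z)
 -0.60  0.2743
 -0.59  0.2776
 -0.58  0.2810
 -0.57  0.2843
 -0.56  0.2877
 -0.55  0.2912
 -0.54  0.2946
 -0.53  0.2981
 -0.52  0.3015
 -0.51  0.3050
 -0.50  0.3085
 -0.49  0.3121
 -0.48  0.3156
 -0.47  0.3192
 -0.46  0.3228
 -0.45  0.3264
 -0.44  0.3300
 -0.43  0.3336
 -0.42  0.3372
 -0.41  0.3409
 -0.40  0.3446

σ√T = 0.12 × 0.8660 = 0.1039
d₁ = [ln(283/273) + (0.022 + ½·0.12²)·0.75] / (σ√T) = (0.0360 + 0.0219) / 0.1039 = 0.5569 → 0.56
d₂ = 0.5569 − 0.1039 = 0.4530 → 0.45
exp(−rT) = exp(−0.022·0.75) = 0.9836
N(−d₂) = N(-0.45) = 0.3264;  N(−d₁) = N(-0.56) = 0.2877
P = 273·0.9836·0.3264 − 283·0.2877 = 87.6458 − 81.4191 = 6.2267

$6.23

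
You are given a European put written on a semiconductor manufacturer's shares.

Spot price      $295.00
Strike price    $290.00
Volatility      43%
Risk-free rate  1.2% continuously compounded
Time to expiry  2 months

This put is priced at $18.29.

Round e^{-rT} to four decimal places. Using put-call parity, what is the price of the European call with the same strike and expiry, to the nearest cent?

$23.87

exp(−rT) = exp(−0.012·0.1667) = 0.9980
Put-call parity: C − P = S − K·e^(−rT) = 295 − 290·0.9980 = 295 − 289.4200 = 5.5800
C = P + (C − P) = 18.29 + (5.5800) = 23.8700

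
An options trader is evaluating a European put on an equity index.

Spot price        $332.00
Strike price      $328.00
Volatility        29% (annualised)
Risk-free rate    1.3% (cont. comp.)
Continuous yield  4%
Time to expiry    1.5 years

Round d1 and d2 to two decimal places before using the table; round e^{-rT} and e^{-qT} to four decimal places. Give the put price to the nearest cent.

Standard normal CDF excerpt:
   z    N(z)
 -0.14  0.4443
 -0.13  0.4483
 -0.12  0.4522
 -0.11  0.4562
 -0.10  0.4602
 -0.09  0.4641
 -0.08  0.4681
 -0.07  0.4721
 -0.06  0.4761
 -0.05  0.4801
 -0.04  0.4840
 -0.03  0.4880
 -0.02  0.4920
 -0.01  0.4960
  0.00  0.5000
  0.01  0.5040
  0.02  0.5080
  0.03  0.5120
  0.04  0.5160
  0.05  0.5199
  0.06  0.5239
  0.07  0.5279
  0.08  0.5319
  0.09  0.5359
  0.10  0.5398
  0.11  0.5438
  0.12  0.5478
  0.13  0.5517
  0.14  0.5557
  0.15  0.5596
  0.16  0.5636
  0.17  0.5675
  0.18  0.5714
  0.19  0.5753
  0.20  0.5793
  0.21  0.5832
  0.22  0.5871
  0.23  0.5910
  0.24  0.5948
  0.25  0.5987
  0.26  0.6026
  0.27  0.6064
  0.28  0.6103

$49.94

σ√T = 0.29·√1.5 = 0.3552
d₁ = [ln(332/328) + (0.013 − 0.04 + 0.29²/2)·1.5] / 0.3552 = [0.0121 + 0.0226] / 0.3552 = 0.0977 which rounds to 0.10
d₂ = d₁ − σ√T = 0.0977 − 0.3552 = -0.2575 which rounds to -0.26
exp(−qT) = exp(−0.04·1.5) = 0.9418;  exp(−rT) = exp(−0.013·1.5) = 0.9807
N(−d₂) = N(0.26) = 0.6026;  N(−d₁) = N(-0.10) = 0.4602
P = 328·0.9807·0.6026 − 332·0.9418·0.4602 = 193.8381 − 143.8942 = 49.9439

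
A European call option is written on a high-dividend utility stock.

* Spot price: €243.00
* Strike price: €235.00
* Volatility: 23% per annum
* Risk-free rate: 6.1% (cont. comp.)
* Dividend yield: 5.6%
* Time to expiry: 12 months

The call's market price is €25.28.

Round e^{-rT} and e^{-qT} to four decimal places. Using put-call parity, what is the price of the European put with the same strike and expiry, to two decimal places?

€16.61

exp(−qT) = exp(−0.056·1) = 0.9455;  exp(−rT) = exp(−0.061·1) = 0.9408
Put-call parity: C − P = S·e^(−qT) − K·e^(−rT) = 243·0.9455 − 235·0.9408 = 229.7565 − 221.0880 = 8.6685
P = C − (C − P) = 25.28 − (8.6685) = 16.6115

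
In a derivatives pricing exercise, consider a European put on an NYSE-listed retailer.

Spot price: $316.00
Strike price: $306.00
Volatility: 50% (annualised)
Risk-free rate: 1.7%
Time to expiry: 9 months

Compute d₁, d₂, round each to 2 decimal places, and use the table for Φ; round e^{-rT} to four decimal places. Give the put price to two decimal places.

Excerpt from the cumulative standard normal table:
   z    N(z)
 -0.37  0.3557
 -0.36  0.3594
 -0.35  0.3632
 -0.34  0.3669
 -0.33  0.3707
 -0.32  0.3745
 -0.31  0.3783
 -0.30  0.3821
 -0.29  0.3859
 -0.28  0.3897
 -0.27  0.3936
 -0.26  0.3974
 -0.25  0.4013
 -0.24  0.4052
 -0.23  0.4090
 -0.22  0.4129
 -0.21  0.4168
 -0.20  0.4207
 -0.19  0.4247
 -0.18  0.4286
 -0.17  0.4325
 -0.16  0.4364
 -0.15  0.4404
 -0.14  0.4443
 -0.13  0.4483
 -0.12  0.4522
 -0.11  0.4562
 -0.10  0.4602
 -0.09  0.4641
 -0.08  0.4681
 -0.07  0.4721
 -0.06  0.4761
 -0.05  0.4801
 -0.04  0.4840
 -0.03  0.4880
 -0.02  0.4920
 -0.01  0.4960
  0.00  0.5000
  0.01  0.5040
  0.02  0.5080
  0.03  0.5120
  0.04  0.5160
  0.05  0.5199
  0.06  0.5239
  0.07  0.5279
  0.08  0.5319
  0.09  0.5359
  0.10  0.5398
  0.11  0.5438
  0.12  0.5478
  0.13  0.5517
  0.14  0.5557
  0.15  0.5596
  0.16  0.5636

$45.95

T = 0.75;  σ√T = 0.4330
ln(S/K) + (r + σ²/2)T = ln(316/306) + (0.017 + 0.5²/2)·0.75 = 0.0322 + 0.1065 = 0.1387
d₁ = 0.1387 / 0.4330 = 0.3202 → 0.32
d₂ = d₁ − σ√T = 0.3202 − 0.4330 = -0.1128 → -0.11
exp(−rT) = exp(−0.017·0.75) = 0.9873
N(−d₂) = N(0.11) = 0.5438;  N(−d₁) = N(-0.32) = 0.3745
P = 306·0.9873·0.5438 − 316·0.3745 = 164.2895 − 118.3420 = 45.9475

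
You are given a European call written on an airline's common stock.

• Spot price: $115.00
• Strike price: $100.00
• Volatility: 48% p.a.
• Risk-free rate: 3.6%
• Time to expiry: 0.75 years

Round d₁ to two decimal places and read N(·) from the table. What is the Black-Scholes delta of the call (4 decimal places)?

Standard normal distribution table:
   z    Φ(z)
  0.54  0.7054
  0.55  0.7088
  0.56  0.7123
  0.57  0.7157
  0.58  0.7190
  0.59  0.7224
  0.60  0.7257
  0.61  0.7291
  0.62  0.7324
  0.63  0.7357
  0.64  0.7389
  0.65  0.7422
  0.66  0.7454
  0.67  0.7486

0.7291

σ√T = 0.48·√0.75 = 0.4157
ln(S/K) + (r + σ²/2)T = ln(115/100) + (0.036 + 0.48²/2)·0.75 = 0.1398 + 0.1134 = 0.2532
d₁ = 0.2532 / 0.4157 = 0.6090 → 0.61
N(d₁) = N(0.61) = 0.7291
Δ_call = N(d₁) = 0.7291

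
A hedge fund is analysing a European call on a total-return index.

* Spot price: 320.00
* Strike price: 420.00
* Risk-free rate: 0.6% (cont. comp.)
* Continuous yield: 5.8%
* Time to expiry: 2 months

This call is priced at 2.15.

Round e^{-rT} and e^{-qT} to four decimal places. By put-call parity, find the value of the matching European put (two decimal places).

e^(−qT) = e^(−0.058·0.1667) = 0.9904;  e^(−rT) = e^(−0.006·0.1667) = 0.9990
Put-call parity: C − P = S·e^(−qT) − K·e^(−rT) = 320·0.9904 − 420·0.9990 = 316.9280 − 419.5800 = -102.6520
P = C − (C − P) = 2.15 − (-102.6520) = 104.8020

104.80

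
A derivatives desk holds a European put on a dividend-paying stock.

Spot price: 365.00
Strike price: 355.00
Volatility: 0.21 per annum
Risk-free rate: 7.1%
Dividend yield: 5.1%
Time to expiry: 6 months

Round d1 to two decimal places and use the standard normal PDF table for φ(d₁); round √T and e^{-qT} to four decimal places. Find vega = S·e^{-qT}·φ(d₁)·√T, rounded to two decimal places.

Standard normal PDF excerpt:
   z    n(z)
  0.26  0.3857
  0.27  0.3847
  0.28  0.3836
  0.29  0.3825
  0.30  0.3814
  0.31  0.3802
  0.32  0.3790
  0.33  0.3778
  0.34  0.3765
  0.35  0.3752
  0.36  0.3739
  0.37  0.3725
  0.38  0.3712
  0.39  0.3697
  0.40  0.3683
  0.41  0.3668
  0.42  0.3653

95.05

σ√T = 0.21 × 0.7071 = 0.1485
d₁ = [ln(365/355) + (0.071 − 0.051 + 0.21²/2)·0.5] / 0.1485 = [0.0278 + 0.0210] / 0.1485 = 0.3287 which rounds to 0.33
√T = √0.5 = 0.7071
φ(d₁) = φ(0.33) = 0.3778
e^(−qT) = e^(−0.051·0.5) = 0.9748
vega = S·e^(−qT)·φ(d₁)·√T = 365·0.9748·0.3778·0.7071 = 95.0498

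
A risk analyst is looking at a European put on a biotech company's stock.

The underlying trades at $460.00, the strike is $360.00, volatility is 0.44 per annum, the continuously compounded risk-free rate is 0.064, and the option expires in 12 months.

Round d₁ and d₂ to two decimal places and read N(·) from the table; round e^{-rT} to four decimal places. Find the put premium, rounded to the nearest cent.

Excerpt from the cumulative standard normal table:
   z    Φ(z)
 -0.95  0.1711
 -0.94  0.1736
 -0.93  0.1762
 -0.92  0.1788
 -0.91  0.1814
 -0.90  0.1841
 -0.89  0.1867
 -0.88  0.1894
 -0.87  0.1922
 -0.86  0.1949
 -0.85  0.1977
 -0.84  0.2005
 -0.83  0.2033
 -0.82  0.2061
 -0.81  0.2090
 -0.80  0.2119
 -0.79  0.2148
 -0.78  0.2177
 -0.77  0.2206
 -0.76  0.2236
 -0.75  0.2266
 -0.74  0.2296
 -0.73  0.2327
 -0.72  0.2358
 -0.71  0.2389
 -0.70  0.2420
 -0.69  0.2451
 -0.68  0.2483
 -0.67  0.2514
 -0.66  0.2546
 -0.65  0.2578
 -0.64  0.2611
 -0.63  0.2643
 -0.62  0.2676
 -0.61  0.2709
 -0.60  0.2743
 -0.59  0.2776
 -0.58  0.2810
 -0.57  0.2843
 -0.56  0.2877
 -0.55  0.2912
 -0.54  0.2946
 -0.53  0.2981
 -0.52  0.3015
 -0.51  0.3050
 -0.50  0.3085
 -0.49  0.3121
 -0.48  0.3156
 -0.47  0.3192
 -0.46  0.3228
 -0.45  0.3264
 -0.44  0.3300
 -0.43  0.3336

$24.32

T = 1;  σ√T = 0.4400
ln(S/K) + (r + σ²/2)T = ln(460/360) + (0.064 + 0.44²/2)·1 = 0.2451 + 0.1608 = 0.4059
d₁ = 0.4059 / 0.4400 = 0.9226 ⇒ 0.92
d₂ = d₁ − σ√T = 0.9226 − 0.4400 = 0.4826 ⇒ 0.48
e^(−rT) = e^(−0.064·1) = 0.9380
N(−d₂) = N(-0.48) = 0.3156;  N(−d₁) = N(-0.92) = 0.1788
P = 360·0.9380·0.3156 − 460·0.1788 = 106.5718 − 82.2480 = 24.3238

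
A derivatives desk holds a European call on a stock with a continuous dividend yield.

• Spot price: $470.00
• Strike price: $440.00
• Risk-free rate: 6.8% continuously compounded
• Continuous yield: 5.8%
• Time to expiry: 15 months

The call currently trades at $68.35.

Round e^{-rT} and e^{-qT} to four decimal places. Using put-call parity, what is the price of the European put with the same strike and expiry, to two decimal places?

exp(−qT) = exp(−0.058·1.25) = 0.9301;  exp(−rT) = exp(−0.068·1.25) = 0.9185
Put-call parity: C − P = S·e^(−qT) − K·e^(−rT) = 470·0.9301 − 440·0.9185 = 437.1470 − 404.1400 = 33.0070
P = C − (C − P) = 68.35 − (33.0070) = 35.3430

$35.34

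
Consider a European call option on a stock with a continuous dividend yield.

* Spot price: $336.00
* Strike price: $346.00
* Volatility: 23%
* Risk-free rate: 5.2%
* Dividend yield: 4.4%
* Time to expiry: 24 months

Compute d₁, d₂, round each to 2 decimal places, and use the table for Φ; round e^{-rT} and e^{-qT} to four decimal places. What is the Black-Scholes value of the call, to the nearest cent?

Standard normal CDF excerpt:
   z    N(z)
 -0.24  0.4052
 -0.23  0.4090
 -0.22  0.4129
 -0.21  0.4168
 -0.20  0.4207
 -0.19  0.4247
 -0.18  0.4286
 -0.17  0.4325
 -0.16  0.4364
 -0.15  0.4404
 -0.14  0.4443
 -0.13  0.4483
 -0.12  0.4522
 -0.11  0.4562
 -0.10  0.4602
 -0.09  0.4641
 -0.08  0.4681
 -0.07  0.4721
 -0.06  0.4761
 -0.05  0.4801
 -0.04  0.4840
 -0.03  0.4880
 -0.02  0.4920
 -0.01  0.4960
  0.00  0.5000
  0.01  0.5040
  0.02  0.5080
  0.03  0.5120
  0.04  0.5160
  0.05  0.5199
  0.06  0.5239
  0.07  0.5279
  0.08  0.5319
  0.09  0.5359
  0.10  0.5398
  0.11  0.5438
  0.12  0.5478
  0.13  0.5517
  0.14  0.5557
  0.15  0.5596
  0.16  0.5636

$37.38

σ√T = 0.23·√2 = 0.3253
d₁ = [ln(336/346) + (0.052 − 0.044 + 0.23²/2)·2] / 0.3253 = [-0.0293 + 0.0689] / 0.3253 = 0.1217 ⇒ 0.12
d₂ = d₁ − σ√T = 0.1217 − 0.3253 = -0.2036 ⇒ -0.20
exp(−qT) = exp(−0.044·2) = 0.9158;  exp(−rT) = exp(−0.052·2) = 0.9012
N(d₁) = N(0.12) = 0.5478;  N(d₂) = N(-0.20) = 0.4207
C = 336·0.9158·0.5478 − 346·0.9012·0.4207 = 168.5629 − 131.1807 = 37.3822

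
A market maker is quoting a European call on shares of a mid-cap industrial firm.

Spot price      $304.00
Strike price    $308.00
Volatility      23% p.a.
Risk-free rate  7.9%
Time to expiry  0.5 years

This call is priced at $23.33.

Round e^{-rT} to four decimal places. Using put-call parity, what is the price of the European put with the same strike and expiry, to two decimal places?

e^(−rT) = e^(−0.079·0.5) = 0.9613
Put-call parity: C − P = S − K·e^(−rT) = 304 − 308·0.9613 = 304 − 296.0804 = 7.9196
P = C − (C − P) = 23.33 − (7.9196) = 15.4104

$15.41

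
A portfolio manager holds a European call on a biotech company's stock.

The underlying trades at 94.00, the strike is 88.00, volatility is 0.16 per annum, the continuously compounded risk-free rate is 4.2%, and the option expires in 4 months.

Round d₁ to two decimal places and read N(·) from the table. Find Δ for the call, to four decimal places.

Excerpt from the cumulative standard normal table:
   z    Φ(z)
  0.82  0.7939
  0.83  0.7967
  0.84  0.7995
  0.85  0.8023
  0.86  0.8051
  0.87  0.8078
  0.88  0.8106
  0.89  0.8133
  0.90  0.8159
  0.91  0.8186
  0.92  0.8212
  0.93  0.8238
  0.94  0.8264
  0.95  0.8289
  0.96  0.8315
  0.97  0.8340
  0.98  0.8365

0.8186

T = 0.3333;  σ√T = 0.0924
d₁ = [ln(94/88) + (0.042 + ½·0.16²)·0.3333] / (σ√T) = (0.0660 + 0.0183) / 0.0924 = 0.9118 → 0.91
N(d₁) = N(0.91) = 0.8186
Δ_call = N(d₁) = 0.8186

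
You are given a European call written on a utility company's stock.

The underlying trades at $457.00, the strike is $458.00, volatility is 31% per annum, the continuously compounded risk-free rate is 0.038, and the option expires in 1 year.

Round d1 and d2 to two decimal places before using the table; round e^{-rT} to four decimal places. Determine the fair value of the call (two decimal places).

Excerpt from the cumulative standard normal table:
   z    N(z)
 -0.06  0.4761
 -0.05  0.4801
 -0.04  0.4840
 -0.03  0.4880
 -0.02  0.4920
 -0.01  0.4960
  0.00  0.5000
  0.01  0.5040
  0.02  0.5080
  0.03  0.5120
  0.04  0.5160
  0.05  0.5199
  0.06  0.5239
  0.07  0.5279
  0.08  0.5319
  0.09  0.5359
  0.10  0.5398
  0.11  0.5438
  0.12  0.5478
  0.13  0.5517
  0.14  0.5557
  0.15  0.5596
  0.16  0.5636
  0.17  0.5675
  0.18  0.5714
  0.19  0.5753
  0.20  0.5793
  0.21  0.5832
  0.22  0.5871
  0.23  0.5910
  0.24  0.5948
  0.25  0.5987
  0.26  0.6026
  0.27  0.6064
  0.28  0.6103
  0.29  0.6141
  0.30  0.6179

$63.72

σ√T = 0.31·√1 = 0.3100
d₁ = [ln(457/458) + (0.038 + 0.31²/2)·1] / 0.3100 = [-0.0022 + 0.0861] / 0.3100 = 0.2705 which rounds to 0.27
d₂ = d₁ − σ√T = 0.2705 − 0.3100 = -0.0395 which rounds to -0.04
exp(−rT) = exp(−0.038·1) = 0.9627
N(d₁) = N(0.27) = 0.6064;  N(d₂) = N(-0.04) = 0.4840
C = 457·0.6064 − 458·0.9627·0.4840 = 277.1248 − 213.4036 = 63.7212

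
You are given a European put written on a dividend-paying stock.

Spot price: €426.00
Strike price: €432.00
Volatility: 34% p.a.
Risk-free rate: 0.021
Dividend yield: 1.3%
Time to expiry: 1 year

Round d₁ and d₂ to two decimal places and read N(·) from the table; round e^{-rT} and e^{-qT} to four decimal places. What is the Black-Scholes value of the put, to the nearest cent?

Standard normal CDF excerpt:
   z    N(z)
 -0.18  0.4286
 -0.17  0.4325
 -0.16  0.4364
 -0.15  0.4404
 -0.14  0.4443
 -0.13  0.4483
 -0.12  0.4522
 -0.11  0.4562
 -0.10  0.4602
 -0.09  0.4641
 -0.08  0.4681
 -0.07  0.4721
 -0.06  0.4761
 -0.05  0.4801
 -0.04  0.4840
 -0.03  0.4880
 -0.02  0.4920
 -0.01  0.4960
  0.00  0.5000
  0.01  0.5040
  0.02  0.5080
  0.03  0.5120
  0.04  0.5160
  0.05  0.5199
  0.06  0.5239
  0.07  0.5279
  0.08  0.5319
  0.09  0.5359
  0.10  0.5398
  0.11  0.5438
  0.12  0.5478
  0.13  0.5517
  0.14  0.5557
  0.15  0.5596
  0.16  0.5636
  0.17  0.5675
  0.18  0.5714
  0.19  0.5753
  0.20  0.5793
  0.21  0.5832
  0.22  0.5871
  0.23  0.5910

€58.17

T = 1;  σ√T = 0.3400
d₁ = [ln(426/432) + (0.021 − 0.013 + 0.34²/2)·1] / 0.3400 = [-0.0140 + 0.0658] / 0.3400 = 0.1524 ≈ 0.15
d₂ = d₁ − σ√T = 0.1524 − 0.3400 = -0.1876 ≈ -0.19
e^(−qT) = e^(−0.013·1) = 0.9871;  e^(−rT) = e^(−0.021·1) = 0.9792
N(−d₂) = N(0.19) = 0.5753;  N(−d₁) = N(-0.15) = 0.4404
P = 432·0.9792·0.5753 − 426·0.9871·0.4404 = 243.3602 − 185.1902 = 58.1700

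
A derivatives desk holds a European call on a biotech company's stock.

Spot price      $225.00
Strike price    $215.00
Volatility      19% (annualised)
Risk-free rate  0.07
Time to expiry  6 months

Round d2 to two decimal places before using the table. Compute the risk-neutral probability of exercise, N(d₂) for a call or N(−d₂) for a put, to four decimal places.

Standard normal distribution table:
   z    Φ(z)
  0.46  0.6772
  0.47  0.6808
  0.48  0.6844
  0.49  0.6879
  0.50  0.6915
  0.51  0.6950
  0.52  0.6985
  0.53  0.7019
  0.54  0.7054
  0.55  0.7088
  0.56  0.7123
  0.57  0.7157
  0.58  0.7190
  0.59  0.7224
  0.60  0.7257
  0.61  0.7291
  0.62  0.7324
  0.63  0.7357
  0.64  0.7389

σ√T = 0.19·√0.5 = 0.1344
d₁ = [ln(225/215) + (0.07 + ½·0.19²)·0.5] / (σ√T) = (0.0455 + 0.0440) / 0.1344 = 0.6661 which rounds to 0.67
d₂ = 0.6661 − 0.1344 = 0.5317 which rounds to 0.53
Risk-neutral Pr[S_T > K] = N(d₂) = N(0.53) = 0.7019

0.7019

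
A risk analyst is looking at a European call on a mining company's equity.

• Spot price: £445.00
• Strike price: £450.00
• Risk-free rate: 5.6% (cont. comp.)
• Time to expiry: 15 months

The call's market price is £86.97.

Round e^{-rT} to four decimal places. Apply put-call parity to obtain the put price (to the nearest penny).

£61.55

exp(−rT) = exp(−0.056·1.25) = 0.9324
Put-call parity: C − P = S − K·e^(−rT) = 445 − 450·0.9324 = 445 − 419.5800 = 25.4200
P = C − (C − P) = 86.97 − (25.4200) = 61.5500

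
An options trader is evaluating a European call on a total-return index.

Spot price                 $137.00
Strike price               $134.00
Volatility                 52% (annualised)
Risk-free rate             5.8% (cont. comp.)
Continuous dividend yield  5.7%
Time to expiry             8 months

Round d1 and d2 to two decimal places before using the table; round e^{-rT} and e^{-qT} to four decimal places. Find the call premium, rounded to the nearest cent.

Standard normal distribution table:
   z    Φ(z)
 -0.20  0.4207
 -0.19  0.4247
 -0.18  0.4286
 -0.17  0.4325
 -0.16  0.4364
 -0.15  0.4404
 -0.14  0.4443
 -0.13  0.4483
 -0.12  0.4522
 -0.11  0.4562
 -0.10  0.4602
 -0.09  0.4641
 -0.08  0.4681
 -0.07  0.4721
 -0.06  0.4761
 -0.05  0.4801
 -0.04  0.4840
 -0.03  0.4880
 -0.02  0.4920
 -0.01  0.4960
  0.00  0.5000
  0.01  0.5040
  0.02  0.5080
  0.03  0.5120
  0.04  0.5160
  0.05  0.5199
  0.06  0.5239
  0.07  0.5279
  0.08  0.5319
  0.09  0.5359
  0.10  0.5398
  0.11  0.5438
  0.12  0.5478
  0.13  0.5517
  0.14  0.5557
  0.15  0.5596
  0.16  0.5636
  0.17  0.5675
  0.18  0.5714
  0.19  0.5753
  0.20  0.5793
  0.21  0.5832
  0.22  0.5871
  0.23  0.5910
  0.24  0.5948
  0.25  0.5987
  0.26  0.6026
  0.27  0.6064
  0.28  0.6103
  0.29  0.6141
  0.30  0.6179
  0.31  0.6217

σ√T = 0.52·√0.6667 = 0.4246
ln(S/K) + (r − q + σ²/2)T = ln(137/134) + (0.058 − 0.057 + 0.52²/2)·0.6667 = 0.0221 + 0.0908 = 0.1129
d₁ = 0.1129 / 0.4246 = 0.2660 → 0.27
d₂ = d₁ − σ√T = 0.2660 − 0.4246 = -0.1586 → -0.16
e^(−qT) = e^(−0.057·0.6667) = 0.9627;  e^(−rT) = e^(−0.058·0.6667) = 0.9621
N(d₁) = N(0.27) = 0.6064;  N(d₂) = N(-0.16) = 0.4364
C = 137·0.9627·0.6064 − 134·0.9621·0.4364 = 79.9780 − 56.2613 = 23.7167

$23.72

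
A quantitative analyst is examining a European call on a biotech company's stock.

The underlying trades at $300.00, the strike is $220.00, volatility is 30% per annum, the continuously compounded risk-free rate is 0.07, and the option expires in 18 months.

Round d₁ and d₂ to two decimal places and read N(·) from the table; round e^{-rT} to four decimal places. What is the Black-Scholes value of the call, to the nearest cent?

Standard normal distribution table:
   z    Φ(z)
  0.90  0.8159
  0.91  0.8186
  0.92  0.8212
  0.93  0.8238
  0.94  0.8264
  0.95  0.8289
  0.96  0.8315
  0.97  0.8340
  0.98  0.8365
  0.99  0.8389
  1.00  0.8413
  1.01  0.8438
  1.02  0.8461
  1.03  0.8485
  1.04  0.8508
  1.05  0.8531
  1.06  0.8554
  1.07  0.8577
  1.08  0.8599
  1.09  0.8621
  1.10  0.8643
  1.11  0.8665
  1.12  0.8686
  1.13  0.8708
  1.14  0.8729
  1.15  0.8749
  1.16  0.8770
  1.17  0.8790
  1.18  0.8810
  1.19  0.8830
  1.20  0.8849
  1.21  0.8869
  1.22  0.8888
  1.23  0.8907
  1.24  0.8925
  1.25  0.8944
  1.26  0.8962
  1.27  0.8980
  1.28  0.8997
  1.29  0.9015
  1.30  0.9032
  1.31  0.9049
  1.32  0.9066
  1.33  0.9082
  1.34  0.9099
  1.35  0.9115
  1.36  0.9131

$107.29

T = 1.5;  σ√T = 0.3674
d₁ = [ln(300/220) + (0.07 + 0.3²/2)·1.5] / 0.3674 = [0.3102 + 0.1725] / 0.3674 = 1.3136 which rounds to 1.31
d₂ = d₁ − σ√T = 1.3136 − 0.3674 = 0.9462 which rounds to 0.95
e^(−rT) = e^(−0.07·1.5) = 0.9003
N(d₁) = N(1.31) = 0.9049;  N(d₂) = N(0.95) = 0.8289
C = 300·0.9049 − 220·0.9003·0.8289 = 271.4700 − 164.1769 = 107.2931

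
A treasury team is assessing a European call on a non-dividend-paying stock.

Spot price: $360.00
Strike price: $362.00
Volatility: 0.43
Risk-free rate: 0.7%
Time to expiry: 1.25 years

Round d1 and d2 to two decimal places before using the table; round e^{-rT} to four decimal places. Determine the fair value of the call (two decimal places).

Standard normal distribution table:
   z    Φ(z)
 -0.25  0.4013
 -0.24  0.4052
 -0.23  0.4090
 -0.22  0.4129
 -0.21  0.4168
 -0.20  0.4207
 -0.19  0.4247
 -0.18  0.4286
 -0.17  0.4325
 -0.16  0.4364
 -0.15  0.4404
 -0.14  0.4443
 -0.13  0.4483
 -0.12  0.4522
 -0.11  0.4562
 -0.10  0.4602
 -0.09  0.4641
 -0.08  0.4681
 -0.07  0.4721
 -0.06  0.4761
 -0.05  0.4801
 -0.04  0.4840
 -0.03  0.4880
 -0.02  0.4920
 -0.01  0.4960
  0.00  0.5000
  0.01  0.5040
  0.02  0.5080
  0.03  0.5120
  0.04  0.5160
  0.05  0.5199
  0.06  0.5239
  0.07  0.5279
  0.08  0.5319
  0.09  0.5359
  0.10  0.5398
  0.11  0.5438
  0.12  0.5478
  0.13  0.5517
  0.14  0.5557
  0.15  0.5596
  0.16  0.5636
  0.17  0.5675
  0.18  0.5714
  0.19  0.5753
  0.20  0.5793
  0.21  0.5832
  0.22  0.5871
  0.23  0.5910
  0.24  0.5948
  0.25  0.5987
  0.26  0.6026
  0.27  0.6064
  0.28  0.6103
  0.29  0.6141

$68.76

σ√T = 0.43·√1.25 = 0.4808
ln(S/K) + (r + σ²/2)T = ln(360/362) + (0.007 + 0.43²/2)·1.25 = -0.0055 + 0.1243 = 0.1188
d₁ = 0.1188 / 0.4808 = 0.2471 ⇒ 0.25
d₂ = d₁ − σ√T = 0.2471 − 0.4808 = -0.2337 ⇒ -0.23
exp(−rT) = exp(−0.007·1.25) = 0.9913
N(d₁) = N(0.25) = 0.5987;  N(d₂) = N(-0.23) = 0.4090
C = 360·0.5987 − 362·0.9913·0.4090 = 215.5320 − 146.7699 = 68.7621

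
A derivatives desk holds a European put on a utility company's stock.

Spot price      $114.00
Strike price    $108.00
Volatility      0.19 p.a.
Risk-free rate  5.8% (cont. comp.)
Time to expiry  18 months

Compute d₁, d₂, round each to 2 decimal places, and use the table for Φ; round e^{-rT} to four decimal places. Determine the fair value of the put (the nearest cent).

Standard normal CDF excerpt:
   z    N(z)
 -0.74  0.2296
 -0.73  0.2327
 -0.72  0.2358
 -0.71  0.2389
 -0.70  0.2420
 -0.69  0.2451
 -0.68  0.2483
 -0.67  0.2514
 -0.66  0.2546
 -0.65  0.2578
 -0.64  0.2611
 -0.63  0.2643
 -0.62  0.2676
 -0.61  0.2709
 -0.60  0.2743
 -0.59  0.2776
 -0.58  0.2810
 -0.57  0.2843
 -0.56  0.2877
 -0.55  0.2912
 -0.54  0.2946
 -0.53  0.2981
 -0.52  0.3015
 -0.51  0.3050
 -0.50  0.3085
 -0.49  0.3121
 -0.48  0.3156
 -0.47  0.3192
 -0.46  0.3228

σ√T = 0.19·√1.5 = 0.2327
d₁ = [ln(114/108) + (0.058 + 0.19²/2)·1.5] / 0.2327 = [0.0541 + 0.1141] / 0.2327 = 0.7226 which rounds to 0.72
d₂ = d₁ − σ√T = 0.7226 − 0.2327 = 0.4899 which rounds to 0.49
e^(−rT) = e^(−0.058·1.5) = 0.9167
N(−d₂) = N(-0.49) = 0.3121;  N(−d₁) = N(-0.72) = 0.2358
P = 108·0.9167·0.3121 − 114·0.2358 = 30.8990 − 26.8812 = 4.0178

$4.02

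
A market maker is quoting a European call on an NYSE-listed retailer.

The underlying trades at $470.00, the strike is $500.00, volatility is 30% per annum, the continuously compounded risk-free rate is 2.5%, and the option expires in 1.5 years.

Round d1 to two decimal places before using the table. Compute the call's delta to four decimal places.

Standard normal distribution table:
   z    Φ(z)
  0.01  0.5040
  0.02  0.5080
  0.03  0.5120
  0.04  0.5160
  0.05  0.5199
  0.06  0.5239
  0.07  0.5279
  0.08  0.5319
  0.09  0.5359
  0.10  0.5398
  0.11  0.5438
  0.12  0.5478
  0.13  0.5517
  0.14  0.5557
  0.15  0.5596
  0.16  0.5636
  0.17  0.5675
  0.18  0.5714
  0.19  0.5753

0.5478

σ√T = 0.3 × 1.2247 = 0.3674
ln(S/K) + (r + σ²/2)T = ln(470/500) + (0.025 + 0.3²/2)·1.5 = -0.0619 + 0.1050 = 0.0431
d₁ = 0.0431 / 0.3674 = 0.1174 → 0.12
N(d₁) = N(0.12) = 0.5478
Δ_call = N(d₁) = 0.5478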